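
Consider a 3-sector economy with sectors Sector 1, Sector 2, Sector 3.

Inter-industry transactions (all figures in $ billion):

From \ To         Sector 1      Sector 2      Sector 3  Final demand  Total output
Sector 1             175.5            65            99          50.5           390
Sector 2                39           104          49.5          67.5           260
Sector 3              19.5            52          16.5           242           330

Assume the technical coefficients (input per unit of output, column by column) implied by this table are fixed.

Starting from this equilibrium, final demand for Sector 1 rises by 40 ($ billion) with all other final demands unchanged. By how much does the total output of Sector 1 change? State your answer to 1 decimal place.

Δx_1 = 84.3

Technical coefficients a_ij = z_ij / X_j:
  a_11 = 175.5/390 = 0.45, a_21 = 39/390 = 0.10, a_31 = 19.5/390 = 0.05
  a_12 = 65/260 = 0.25, a_22 = 104/260 = 0.40, a_32 = 52/260 = 0.20
  a_13 = 99/330 = 0.30, a_23 = 49.5/330 = 0.15, a_33 = 16.5/330 = 0.05
I − A =
  [   0.55    -0.25    -0.30]
  [  -0.10     0.60    -0.15]
  [  -0.05    -0.20     0.95]
Cofactors of I−A, C_ij = (−1)^(i+j)·(minor ij) (rows/columns in the sector order above):
  C_11 = (0.60)(0.95) − (-0.15)(-0.20) = 0.5400
  C_12 = −[(-0.10)(0.95) − (-0.15)(-0.05)] = 0.1025
  C_13 = (-0.10)(-0.20) − (0.60)(-0.05) = 0.0500
  C_21 = −[(-0.25)(0.95) − (-0.30)(-0.20)] = 0.2975
  C_22 = (0.55)(0.95) − (-0.30)(-0.05) = 0.5075
  C_23 = −[(0.55)(-0.20) − (-0.25)(-0.05)] = 0.1225
  C_31 = (-0.25)(-0.15) − (-0.30)(0.60) = 0.2175
  C_32 = −[(0.55)(-0.15) − (-0.30)(-0.10)] = 0.1125
  C_33 = (0.55)(0.60) − (-0.25)(-0.10) = 0.3050
det(I−A) = Σ_j (I−A)_1j·C_1j = (0.55)(0.5400) + (-0.25)(0.1025) + (-0.30)(0.0500) = 0.256375
adj(I−A) = Cᵀ =
  [ 0.5400   0.2975   0.2175]
  [ 0.1025   0.5075   0.1125]
  [ 0.0500   0.1225   0.3050]
(I − A)⁻¹ = adj(I−A) / det(I−A) ≈
  [   2.1063     1.1604     0.8484]
  [   0.3998     1.9795     0.4388]
  [   0.1950     0.4778     1.1897]
Δx = (I − A)⁻¹ Δd with Δd having +40 in the Sector 1 component and 0 elsewhere.
So Δx_1 = L_11 · (+40), where L_11 = adj(I−A)_11 / det(I−A) = 0.5400 / 0.256375.
Δx_1 = 0.5400 × (+40) / 0.256375 = 21.60 / 0.256375 ≈ 84.3.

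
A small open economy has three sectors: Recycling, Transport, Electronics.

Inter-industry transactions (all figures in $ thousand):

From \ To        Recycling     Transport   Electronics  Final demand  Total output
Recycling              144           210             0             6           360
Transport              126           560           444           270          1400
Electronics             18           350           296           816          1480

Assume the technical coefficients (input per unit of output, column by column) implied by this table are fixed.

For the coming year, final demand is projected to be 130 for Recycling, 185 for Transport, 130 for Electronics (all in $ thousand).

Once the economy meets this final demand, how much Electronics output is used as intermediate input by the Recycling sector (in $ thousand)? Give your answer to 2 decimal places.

Technical coefficients a_ij = z_ij / X_j:
  a_11 = 144/360 = 0.40, a_21 = 126/360 = 0.35, a_31 = 18/360 = 0.05
  a_12 = 210/1400 = 0.15, a_22 = 560/1400 = 0.40, a_32 = 350/1400 = 0.25
  a_13 = 0/1480 = 0.00, a_23 = 444/1480 = 0.30, a_33 = 296/1480 = 0.20
I − A =
  [   0.60    -0.15     0.00]
  [  -0.35     0.60    -0.30]
  [  -0.05    -0.25     0.80]
Cofactors of I−A, C_ij = (−1)^(i+j)·(minor ij) (rows/columns in the sector order above):
  C_11 = (0.60)(0.80) − (-0.30)(-0.25) = 0.4050
  C_12 = −[(-0.35)(0.80) − (-0.30)(-0.05)] = 0.2950
  C_13 = (-0.35)(-0.25) − (0.60)(-0.05) = 0.1175
  C_21 = −[(-0.15)(0.80) − (0.00)(-0.25)] = 0.1200
  C_22 = (0.60)(0.80) − (0.00)(-0.05) = 0.4800
  C_23 = −[(0.60)(-0.25) − (-0.15)(-0.05)] = 0.1575
  C_31 = (-0.15)(-0.30) − (0.00)(0.60) = 0.0450
  C_32 = −[(0.60)(-0.30) − (0.00)(-0.35)] = 0.1800
  C_33 = (0.60)(0.60) − (-0.15)(-0.35) = 0.3075
det(I−A) = Σ_j (I−A)_1j·C_1j = (0.60)(0.4050) + (-0.15)(0.2950) + (0.00)(0.1175) = 0.19875
adj(I−A) = Cᵀ =
  [ 0.4050   0.1200   0.0450]
  [ 0.2950   0.4800   0.1800]
  [ 0.1175   0.1575   0.3075]
(I − A)⁻¹ = adj(I−A) / det(I−A) ≈
  [   2.0377     0.6038     0.2264]
  [   1.4843     2.4151     0.9057]
  [   0.5912     0.7925     1.5472]
First solve x = (I − A)⁻¹ d = adj(I−A)·d / det(I−A); in particular x_1 = (0.4050·130 + 0.1200·185 + 0.0450·130) / 0.19875 = 80.70 / 0.19875 ≈ 406.0377.
Intermediate flow from 3 to 1: z_31 = a_31 · x_1 = 0.05 × 80.70 / 0.19875 = 4.035 / 0.19875 ≈ 20.30.

z_31 = 20.30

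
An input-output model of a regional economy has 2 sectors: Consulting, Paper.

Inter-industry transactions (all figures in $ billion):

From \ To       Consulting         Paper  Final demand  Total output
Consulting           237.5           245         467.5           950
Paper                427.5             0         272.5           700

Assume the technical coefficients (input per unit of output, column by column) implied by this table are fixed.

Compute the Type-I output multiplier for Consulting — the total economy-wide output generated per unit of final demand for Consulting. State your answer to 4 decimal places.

m_1 = 2.4473

Technical coefficients a_ij = z_ij / X_j:
  a_11 = 237.5/950 = 0.25, a_21 = 427.5/950 = 0.45
  a_12 = 245/700 = 0.35, a_22 = 0/700 = 0.00
I − A =
  [   0.75    -0.35]
  [  -0.45     1.00]
det(I−A) = (0.75)(1.00) − (-0.35)(-0.45) = 0.5925
adj(I−A) = [[1.00, 0.35], [0.45, 0.75]]
(I − A)⁻¹ = adj(I−A) / det(I−A) ≈
  [   1.68776     0.59072]
  [   0.75949     1.26582]
The output multiplier for sector j is the column-j sum of the Leontief inverse (I − A)⁻¹ = adj(I−A) / det(I−A).
Column 1 of adj(I−A): (1.00, 0.45); det(I−A) = 0.5925.
m_1 = (1.00 + 0.45) / 0.5925 = 1.45 / 0.5925 ≈ 2.4473.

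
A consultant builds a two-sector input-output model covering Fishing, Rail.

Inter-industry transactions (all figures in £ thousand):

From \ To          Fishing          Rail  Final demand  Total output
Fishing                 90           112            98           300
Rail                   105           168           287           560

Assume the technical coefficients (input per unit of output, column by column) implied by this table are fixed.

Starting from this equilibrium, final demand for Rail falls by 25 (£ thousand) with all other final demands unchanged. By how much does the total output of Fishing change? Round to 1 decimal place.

Δx_F = -11.9

Technical coefficients a_ij = z_ij / X_j:
  a_FF = 90/300 = 0.30, a_RF = 105/300 = 0.35
  a_FR = 112/560 = 0.20, a_RR = 168/560 = 0.30
I − A =
  [   0.70    -0.20]
  [  -0.35     0.70]
det(I−A) = (0.70)(0.70) − (-0.20)(-0.35) = 0.4200
adj(I−A) = [[0.70, 0.20], [0.35, 0.70]]
(I − A)⁻¹ = adj(I−A) / det(I−A) ≈
  [   1.6667     0.4762]
  [   0.8333     1.6667]
Δx = (I − A)⁻¹ Δd with Δd having -25 in the Rail component and 0 elsewhere.
So Δx_F = L_FR · (-25), where L_FR = adj(I−A)_FR / det(I−A) = 0.20 / 0.4200.
Δx_F = 0.20 × (-25) / 0.4200 = -5.00 / 0.4200 ≈ -11.9.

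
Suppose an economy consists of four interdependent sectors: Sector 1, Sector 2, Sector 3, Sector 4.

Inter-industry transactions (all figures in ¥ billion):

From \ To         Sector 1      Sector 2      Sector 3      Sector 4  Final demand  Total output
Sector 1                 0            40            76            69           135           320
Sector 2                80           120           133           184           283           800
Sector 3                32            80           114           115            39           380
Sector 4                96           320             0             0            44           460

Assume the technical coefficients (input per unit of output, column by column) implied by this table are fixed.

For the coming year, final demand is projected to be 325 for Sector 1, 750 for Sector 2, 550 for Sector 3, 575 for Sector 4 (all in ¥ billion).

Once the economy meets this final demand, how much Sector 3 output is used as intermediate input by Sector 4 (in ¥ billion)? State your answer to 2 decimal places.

Technical coefficients a_ij = z_ij / X_j:
  a_11 = 0/320 = 0.00, a_21 = 80/320 = 0.25, a_31 = 32/320 = 0.10, a_41 = 96/320 = 0.30
  a_12 = 40/800 = 0.05, a_22 = 120/800 = 0.15, a_32 = 80/800 = 0.10, a_42 = 320/800 = 0.40
  a_13 = 76/380 = 0.20, a_23 = 133/380 = 0.35, a_33 = 114/380 = 0.30, a_43 = 0/380 = 0.00
  a_14 = 69/460 = 0.15, a_24 = 184/460 = 0.40, a_34 = 115/460 = 0.25, a_44 = 0/460 = 0.00
I − A =
  [   1.00    -0.05    -0.20    -0.15]
  [  -0.25     0.85    -0.35    -0.40]
  [  -0.10    -0.10     0.70    -0.25]
  [  -0.30    -0.40     0.00     1.00]
Compute the cofactors C_ij = (−1)^(i+j)·(3×3 minor ij) of I−A; the adjugate is their transpose:
adj(I−A) = Cᵀ =
  [ 0.413000   0.117000   0.176500   0.152875]
  [ 0.320250   0.633500   0.408250   0.403500]
  [ 0.194750   0.210250   0.618250   0.267875]
  [ 0.252000   0.288500   0.216250   0.527500]
det(I−A) = Σ_j (I−A)_1j·C_1j = (1.00)(0.413000) + (-0.05)(0.320250) + (-0.20)(0.194750) + (-0.15)(0.252000) = 0.3202375
(I − A)⁻¹ = adj(I−A) / det(I−A) ≈
  [   1.2897     0.3654     0.5512     0.4774]
  [   1.0000     1.9782     1.2748     1.2600]
  [   0.6081     0.6565     1.9306     0.8365]
  [   0.7869     0.9009     0.6753     1.6472]
First solve x = (I − A)⁻¹ d = adj(I−A)·d / det(I−A); in particular x_4 = (0.252000·325 + 0.288500·750 + 0.216250·550 + 0.527500·575) / 0.3202375 = 720.525 / 0.3202375 ≈ 2249.9707.
Intermediate flow from 3 to 4: z_34 = a_34 · x_4 = 0.25 × 720.525 / 0.3202375 = 180.13125 / 0.3202375 ≈ 562.49.

z_34 = 562.49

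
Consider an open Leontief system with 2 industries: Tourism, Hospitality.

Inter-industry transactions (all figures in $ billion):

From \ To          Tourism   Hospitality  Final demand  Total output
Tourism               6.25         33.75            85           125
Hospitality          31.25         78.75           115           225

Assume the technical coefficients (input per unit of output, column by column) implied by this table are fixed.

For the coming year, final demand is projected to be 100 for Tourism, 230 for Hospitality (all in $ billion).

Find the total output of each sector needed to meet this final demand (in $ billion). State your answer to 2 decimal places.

x_1 = 171.55, x_2 = 419.83

Technical coefficients a_ij = z_ij / X_j:
  a_11 = 6.25/125 = 0.05, a_21 = 31.25/125 = 0.25
  a_12 = 33.75/225 = 0.15, a_22 = 78.75/225 = 0.35
I − A =
  [   0.95    -0.15]
  [  -0.25     0.65]
det(I−A) = (0.95)(0.65) − (-0.15)(-0.25) = 0.5800
adj(I−A) = [[0.65, 0.15], [0.25, 0.95]]
(I − A)⁻¹ = adj(I−A) / det(I−A) ≈
  [   1.1207     0.2586]
  [   0.4310     1.6379]
x = (I − A)⁻¹ d = adj(I−A)·d / det(I−A), with det(I−A) = 0.5800:
  x_1 = (0.65·100 + 0.15·230) / 0.5800 = 99.50 / 0.5800 ≈ 171.55
  x_2 = (0.25·100 + 0.95·230) / 0.5800 = 243.50 / 0.5800 ≈ 419.83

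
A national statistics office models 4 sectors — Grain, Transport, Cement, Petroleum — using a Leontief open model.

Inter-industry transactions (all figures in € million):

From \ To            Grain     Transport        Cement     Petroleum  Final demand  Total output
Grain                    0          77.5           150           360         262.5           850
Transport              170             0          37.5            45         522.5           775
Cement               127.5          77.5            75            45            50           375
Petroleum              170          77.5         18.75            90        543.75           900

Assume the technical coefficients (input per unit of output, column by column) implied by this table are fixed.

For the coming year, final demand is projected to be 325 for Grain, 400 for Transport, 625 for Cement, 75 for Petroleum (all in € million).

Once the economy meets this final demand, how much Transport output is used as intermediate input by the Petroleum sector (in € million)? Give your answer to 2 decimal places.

Technical coefficients a_ij = z_ij / X_j:
  a_GG = 0/850 = 0.00, a_TG = 170/850 = 0.20, a_CG = 127.5/850 = 0.15, a_PG = 170/850 = 0.20
  a_GT = 77.5/775 = 0.10, a_TT = 0/775 = 0.00, a_CT = 77.5/775 = 0.10, a_PT = 77.5/775 = 0.10
  a_GC = 150/375 = 0.40, a_TC = 37.5/375 = 0.10, a_CC = 75/375 = 0.20, a_PC = 18.75/375 = 0.05
  a_GP = 360/900 = 0.40, a_TP = 45/900 = 0.05, a_CP = 45/900 = 0.05, a_PP = 90/900 = 0.10
I − A =
  [   1.00    -0.10    -0.40    -0.40]
  [  -0.20     1.00    -0.10    -0.05]
  [  -0.15    -0.10     0.80    -0.05]
  [  -0.20    -0.10    -0.05     0.90]
Compute the cofactors C_ij = (−1)^(i+j)·(3×3 minor ij) of I−A; the adjugate is their transpose:
adj(I−A) = Cᵀ =
  [ 0.703750   0.143750   0.391250   0.342500]
  [ 0.166375   0.592500   0.164500   0.116000]
  [ 0.164250   0.107500   0.788000   0.122750]
  [ 0.184000   0.103750   0.149000   0.704500]
det(I−A) = Σ_j (I−A)_1j·C_1j = (1.00)(0.703750) + (-0.10)(0.166375) + (-0.40)(0.164250) + (-0.40)(0.184000) = 0.5478125
(I − A)⁻¹ = adj(I−A) / det(I−A) ≈
  [   1.2847     0.2624     0.7142     0.6252]
  [   0.3037     1.0816     0.3003     0.2118]
  [   0.2998     0.1962     1.4384     0.2241]
  [   0.3359     0.1894     0.2720     1.2860]
First solve x = (I − A)⁻¹ d = adj(I−A)·d / det(I−A); in particular x_P = (0.184000·325 + 0.103750·400 + 0.149000·625 + 0.704500·75) / 0.5478125 = 247.2625 / 0.5478125 ≈ 451.3634.
Intermediate flow from T to P: z_TP = a_TP · x_P = 0.05 × 247.2625 / 0.5478125 = 12.363125 / 0.5478125 ≈ 22.57.

z_TP = 22.57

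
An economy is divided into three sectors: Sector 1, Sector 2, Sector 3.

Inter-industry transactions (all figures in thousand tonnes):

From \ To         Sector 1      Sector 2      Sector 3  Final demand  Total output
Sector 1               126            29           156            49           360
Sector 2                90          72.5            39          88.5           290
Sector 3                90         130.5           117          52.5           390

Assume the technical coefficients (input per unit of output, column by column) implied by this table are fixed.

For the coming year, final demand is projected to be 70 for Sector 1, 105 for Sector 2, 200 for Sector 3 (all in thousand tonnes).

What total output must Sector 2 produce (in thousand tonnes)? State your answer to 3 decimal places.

x_2 = 489.971

Technical coefficients a_ij = z_ij / X_j:
  a_11 = 126/360 = 0.35, a_21 = 90/360 = 0.25, a_31 = 90/360 = 0.25
  a_12 = 29/290 = 0.10, a_22 = 72.5/290 = 0.25, a_32 = 130.5/290 = 0.45
  a_13 = 156/390 = 0.40, a_23 = 39/390 = 0.10, a_33 = 117/390 = 0.30
I − A =
  [   0.65    -0.10    -0.40]
  [  -0.25     0.75    -0.10]
  [  -0.25    -0.45     0.70]
Cofactors of I−A, C_ij = (−1)^(i+j)·(minor ij) (rows/columns in the sector order above):
  C_11 = (0.75)(0.70) − (-0.10)(-0.45) = 0.4800
  C_12 = −[(-0.25)(0.70) − (-0.10)(-0.25)] = 0.2000
  C_13 = (-0.25)(-0.45) − (0.75)(-0.25) = 0.3000
  C_21 = −[(-0.10)(0.70) − (-0.40)(-0.45)] = 0.2500
  C_22 = (0.65)(0.70) − (-0.40)(-0.25) = 0.3550
  C_23 = −[(0.65)(-0.45) − (-0.10)(-0.25)] = 0.3175
  C_31 = (-0.10)(-0.10) − (-0.40)(0.75) = 0.3100
  C_32 = −[(0.65)(-0.10) − (-0.40)(-0.25)] = 0.1650
  C_33 = (0.65)(0.75) − (-0.10)(-0.25) = 0.4625
det(I−A) = Σ_j (I−A)_1j·C_1j = (0.65)(0.4800) + (-0.10)(0.2000) + (-0.40)(0.3000) = 0.1720
adj(I−A) = Cᵀ =
  [ 0.4800   0.2500   0.3100]
  [ 0.2000   0.3550   0.1650]
  [ 0.3000   0.3175   0.4625]
(I − A)⁻¹ = adj(I−A) / det(I−A) ≈
  [   2.7907     1.4535     1.8023]
  [   1.1628     2.0640     0.9593]
  [   1.7442     1.8459     2.6890]
x = (I − A)⁻¹ d = adj(I−A)·d / det(I−A), with det(I−A) = 0.1720:
  x_1 = (0.4800·70 + 0.2500·105 + 0.3100·200) / 0.1720 = 121.85 / 0.1720 ≈ 708.430
  x_2 = (0.2000·70 + 0.3550·105 + 0.1650·200) / 0.1720 = 84.275 / 0.1720 ≈ 489.971
  x_3 = (0.3000·70 + 0.3175·105 + 0.4625·200) / 0.1720 = 146.8375 / 0.1720 ≈ 853.706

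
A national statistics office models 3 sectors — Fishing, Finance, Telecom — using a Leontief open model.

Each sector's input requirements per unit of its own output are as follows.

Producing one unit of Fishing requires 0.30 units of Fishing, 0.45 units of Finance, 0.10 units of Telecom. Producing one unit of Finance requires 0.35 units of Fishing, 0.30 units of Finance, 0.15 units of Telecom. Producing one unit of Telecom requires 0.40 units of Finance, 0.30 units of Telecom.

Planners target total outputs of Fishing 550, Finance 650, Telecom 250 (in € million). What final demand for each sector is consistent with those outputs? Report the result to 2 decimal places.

d_1 = 157.50, d_2 = 107.50, d_3 = 22.50

I − A =
  [   0.70    -0.35     0.00]
  [  -0.45     0.70    -0.40]
  [  -0.10    -0.15     0.70]
d = (I − A) x:
  d_1 = (+0.70)·550 + (-0.35)·650 + (+0.00)·250 = 157.50
  d_2 = (-0.45)·550 + (+0.70)·650 + (-0.40)·250 = 107.50
  d_3 = (-0.10)·550 + (-0.15)·650 + (+0.70)·250 = 22.50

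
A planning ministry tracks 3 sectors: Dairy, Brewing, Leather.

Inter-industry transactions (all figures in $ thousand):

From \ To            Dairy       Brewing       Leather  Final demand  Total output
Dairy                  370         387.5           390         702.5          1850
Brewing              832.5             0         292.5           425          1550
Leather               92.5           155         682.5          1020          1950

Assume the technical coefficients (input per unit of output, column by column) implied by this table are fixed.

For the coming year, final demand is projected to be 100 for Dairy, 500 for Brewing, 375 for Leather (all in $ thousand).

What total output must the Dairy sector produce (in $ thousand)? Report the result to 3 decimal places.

Technical coefficients a_ij = z_ij / X_j:
  a_11 = 370/1850 = 0.20, a_21 = 832.5/1850 = 0.45, a_31 = 92.5/1850 = 0.05
  a_12 = 387.5/1550 = 0.25, a_22 = 0/1550 = 0.00, a_32 = 155/1550 = 0.10
  a_13 = 390/1950 = 0.20, a_23 = 292.5/1950 = 0.15, a_33 = 682.5/1950 = 0.35
I − A =
  [   0.80    -0.25    -0.20]
  [  -0.45     1.00    -0.15]
  [  -0.05    -0.10     0.65]
Cofactors of I−A, C_ij = (−1)^(i+j)·(minor ij) (rows/columns in the sector order above):
  C_11 = (1.00)(0.65) − (-0.15)(-0.10) = 0.6350
  C_12 = −[(-0.45)(0.65) − (-0.15)(-0.05)] = 0.3000
  C_13 = (-0.45)(-0.10) − (1.00)(-0.05) = 0.0950
  C_21 = −[(-0.25)(0.65) − (-0.20)(-0.10)] = 0.1825
  C_22 = (0.80)(0.65) − (-0.20)(-0.05) = 0.5100
  C_23 = −[(0.80)(-0.10) − (-0.25)(-0.05)] = 0.0925
  C_31 = (-0.25)(-0.15) − (-0.20)(1.00) = 0.2375
  C_32 = −[(0.80)(-0.15) − (-0.20)(-0.45)] = 0.2100
  C_33 = (0.80)(1.00) − (-0.25)(-0.45) = 0.6875
det(I−A) = Σ_j (I−A)_1j·C_1j = (0.80)(0.6350) + (-0.25)(0.3000) + (-0.20)(0.0950) = 0.4140
adj(I−A) = Cᵀ =
  [ 0.6350   0.1825   0.2375]
  [ 0.3000   0.5100   0.2100]
  [ 0.0950   0.0925   0.6875]
(I − A)⁻¹ = adj(I−A) / det(I−A) ≈
  [   1.5338     0.4408     0.5737]
  [   0.7246     1.2319     0.5072]
  [   0.2295     0.2234     1.6606]
x = (I − A)⁻¹ d = adj(I−A)·d / det(I−A), with det(I−A) = 0.4140:
  x_1 = (0.6350·100 + 0.1825·500 + 0.2375·375) / 0.4140 = 243.8125 / 0.4140 ≈ 588.919
  x_2 = (0.3000·100 + 0.5100·500 + 0.2100·375) / 0.4140 = 363.75 / 0.4140 ≈ 878.623
  x_3 = (0.0950·100 + 0.0925·500 + 0.6875·375) / 0.4140 = 313.5625 / 0.4140 ≈ 757.397

x_1 = 588.919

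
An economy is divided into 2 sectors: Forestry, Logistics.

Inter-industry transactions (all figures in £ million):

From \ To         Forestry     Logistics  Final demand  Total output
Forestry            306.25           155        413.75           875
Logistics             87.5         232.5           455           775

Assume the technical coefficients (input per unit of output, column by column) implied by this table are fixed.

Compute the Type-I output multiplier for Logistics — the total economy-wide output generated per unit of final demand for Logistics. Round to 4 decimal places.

Technical coefficients a_ij = z_ij / X_j:
  a_FF = 306.25/875 = 0.35, a_LF = 87.5/875 = 0.10
  a_FL = 155/775 = 0.20, a_LL = 232.5/775 = 0.30
I − A =
  [   0.65    -0.20]
  [  -0.10     0.70]
det(I−A) = (0.65)(0.70) − (-0.20)(-0.10) = 0.4350
adj(I−A) = [[0.70, 0.20], [0.10, 0.65]]
(I − A)⁻¹ = adj(I−A) / det(I−A) ≈
  [   1.60920     0.45977]
  [   0.22989     1.49425]
The output multiplier for sector j is the column-j sum of the Leontief inverse (I − A)⁻¹ = adj(I−A) / det(I−A).
Column L of adj(I−A): (0.20, 0.65); det(I−A) = 0.4350.
m_L = (0.20 + 0.65) / 0.4350 = 0.85 / 0.4350 ≈ 1.9540.

m_L = 1.9540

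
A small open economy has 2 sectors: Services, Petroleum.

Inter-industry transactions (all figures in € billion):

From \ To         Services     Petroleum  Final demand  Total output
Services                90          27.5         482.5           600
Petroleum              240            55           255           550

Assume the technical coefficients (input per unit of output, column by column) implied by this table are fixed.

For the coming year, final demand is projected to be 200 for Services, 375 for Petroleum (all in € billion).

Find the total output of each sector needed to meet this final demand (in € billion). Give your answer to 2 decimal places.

x_S = 266.78, x_P = 535.23

Technical coefficients a_ij = z_ij / X_j:
  a_SS = 90/600 = 0.15, a_PS = 240/600 = 0.40
  a_SP = 27.5/550 = 0.05, a_PP = 55/550 = 0.10
I − A =
  [   0.85    -0.05]
  [  -0.40     0.90]
det(I−A) = (0.85)(0.90) − (-0.05)(-0.40) = 0.7450
adj(I−A) = [[0.90, 0.05], [0.40, 0.85]]
(I − A)⁻¹ = adj(I−A) / det(I−A) ≈
  [   1.2081     0.0671]
  [   0.5369     1.1409]
x = (I − A)⁻¹ d = adj(I−A)·d / det(I−A), with det(I−A) = 0.7450:
  x_S = (0.90·200 + 0.05·375) / 0.7450 = 198.75 / 0.7450 ≈ 266.78
  x_P = (0.40·200 + 0.85·375) / 0.7450 = 398.75 / 0.7450 ≈ 535.23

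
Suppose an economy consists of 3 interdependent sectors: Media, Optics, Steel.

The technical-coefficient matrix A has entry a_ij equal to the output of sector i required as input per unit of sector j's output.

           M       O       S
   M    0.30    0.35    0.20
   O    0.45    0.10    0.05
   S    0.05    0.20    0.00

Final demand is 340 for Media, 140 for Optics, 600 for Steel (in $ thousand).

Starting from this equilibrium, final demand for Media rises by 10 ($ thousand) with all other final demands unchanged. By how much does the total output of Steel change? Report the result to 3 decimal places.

I − A =
  [   0.70    -0.35    -0.20]
  [  -0.45     0.90    -0.05]
  [  -0.05    -0.20     1.00]
Cofactors of I−A, C_ij = (−1)^(i+j)·(minor ij) (rows/columns in the sector order above):
  C_11 = (0.90)(1.00) − (-0.05)(-0.20) = 0.8900
  C_12 = −[(-0.45)(1.00) − (-0.05)(-0.05)] = 0.4525
  C_13 = (-0.45)(-0.20) − (0.90)(-0.05) = 0.1350
  C_21 = −[(-0.35)(1.00) − (-0.20)(-0.20)] = 0.3900
  C_22 = (0.70)(1.00) − (-0.20)(-0.05) = 0.6900
  C_23 = −[(0.70)(-0.20) − (-0.35)(-0.05)] = 0.1575
  C_31 = (-0.35)(-0.05) − (-0.20)(0.90) = 0.1975
  C_32 = −[(0.70)(-0.05) − (-0.20)(-0.45)] = 0.1250
  C_33 = (0.70)(0.90) − (-0.35)(-0.45) = 0.4725
det(I−A) = Σ_j (I−A)_1j·C_1j = (0.70)(0.8900) + (-0.35)(0.4525) + (-0.20)(0.1350) = 0.437625
adj(I−A) = Cᵀ =
  [ 0.8900   0.3900   0.1975]
  [ 0.4525   0.6900   0.1250]
  [ 0.1350   0.1575   0.4725]
(I − A)⁻¹ = adj(I−A) / det(I−A) ≈
  [   2.0337     0.8912     0.4513]
  [   1.0340     1.5767     0.2856]
  [   0.3085     0.3599     1.0797]
Δx = (I − A)⁻¹ Δd with Δd having +10 in the Media component and 0 elsewhere.
So Δx_S = L_SM · (+10), where L_SM = adj(I−A)_SM / det(I−A) = 0.1350 / 0.437625.
Δx_S = 0.1350 × (+10) / 0.437625 = 1.35 / 0.437625 ≈ 3.085.

Δx_S = 3.085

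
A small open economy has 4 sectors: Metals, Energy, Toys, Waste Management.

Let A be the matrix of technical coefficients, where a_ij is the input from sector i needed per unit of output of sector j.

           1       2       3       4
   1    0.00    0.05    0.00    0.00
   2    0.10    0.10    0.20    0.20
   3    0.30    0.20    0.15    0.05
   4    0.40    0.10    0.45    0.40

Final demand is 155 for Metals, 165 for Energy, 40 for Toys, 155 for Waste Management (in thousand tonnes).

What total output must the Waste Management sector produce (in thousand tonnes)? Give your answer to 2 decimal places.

x_4 = 618.41

I − A =
  [   1.00    -0.05     0.00     0.00]
  [  -0.10     0.90    -0.20    -0.20]
  [  -0.30    -0.20     0.85    -0.05]
  [  -0.40    -0.10    -0.45     0.60]
Compute the cofactors C_ij = (−1)^(i+j)·(3×3 minor ij) of I−A; the adjugate is their transpose:
adj(I−A) = Cᵀ =
  [ 0.378750   0.024375   0.010500   0.009000]
  [ 0.183750   0.487500   0.210000   0.180000]
  [ 0.202500   0.135000   0.513000   0.087750]
  [ 0.435000   0.198750   0.426750   0.717750]
det(I−A) = Σ_j (I−A)_1j·C_1j = (1.00)(0.378750) + (-0.05)(0.183750) + (0.00)(0.202500) + (0.00)(0.435000) = 0.3695625
(I − A)⁻¹ = adj(I−A) / det(I−A) ≈
  [   1.0249     0.0660     0.0284     0.0244]
  [   0.4972     1.3191     0.5682     0.4871]
  [   0.5479     0.3653     1.3881     0.2374]
  [   1.1771     0.5378     1.1547     1.9422]
x = (I − A)⁻¹ d = adj(I−A)·d / det(I−A), with det(I−A) = 0.3695625:
  x_1 = (0.378750·155 + 0.024375·165 + 0.010500·40 + 0.009000·155) / 0.3695625 = 64.543125 / 0.3695625 ≈ 174.65
  x_2 = (0.183750·155 + 0.487500·165 + 0.210000·40 + 0.180000·155) / 0.3695625 = 145.21875 / 0.3695625 ≈ 392.95
  x_3 = (0.202500·155 + 0.135000·165 + 0.513000·40 + 0.087750·155) / 0.3695625 = 87.78375 / 0.3695625 ≈ 237.53
  x_4 = (0.435000·155 + 0.198750·165 + 0.426750·40 + 0.717750·155) / 0.3695625 = 228.54 / 0.3695625 ≈ 618.41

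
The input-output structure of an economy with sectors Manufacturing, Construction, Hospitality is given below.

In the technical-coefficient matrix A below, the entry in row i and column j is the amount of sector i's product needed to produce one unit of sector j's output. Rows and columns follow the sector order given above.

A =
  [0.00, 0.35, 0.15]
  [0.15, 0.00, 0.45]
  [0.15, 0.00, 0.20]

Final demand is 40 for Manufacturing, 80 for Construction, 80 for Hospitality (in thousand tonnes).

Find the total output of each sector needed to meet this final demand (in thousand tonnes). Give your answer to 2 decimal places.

x_M = 110.97, x_C = 151.01, x_H = 120.81

I − A =
  [   1.00    -0.35    -0.15]
  [  -0.15     1.00    -0.45]
  [  -0.15     0.00     0.80]
Cofactors of I−A, C_ij = (−1)^(i+j)·(minor ij) (rows/columns in the sector order above):
  C_11 = (1.00)(0.80) − (-0.45)(0.00) = 0.8000
  C_12 = −[(-0.15)(0.80) − (-0.45)(-0.15)] = 0.1875
  C_13 = (-0.15)(0.00) − (1.00)(-0.15) = 0.1500
  C_21 = −[(-0.35)(0.80) − (-0.15)(0.00)] = 0.2800
  C_22 = (1.00)(0.80) − (-0.15)(-0.15) = 0.7775
  C_23 = −[(1.00)(0.00) − (-0.35)(-0.15)] = 0.0525
  C_31 = (-0.35)(-0.45) − (-0.15)(1.00) = 0.3075
  C_32 = −[(1.00)(-0.45) − (-0.15)(-0.15)] = 0.4725
  C_33 = (1.00)(1.00) − (-0.35)(-0.15) = 0.9475
det(I−A) = Σ_j (I−A)_1j·C_1j = (1.00)(0.8000) + (-0.35)(0.1875) + (-0.15)(0.1500) = 0.711875
adj(I−A) = Cᵀ =
  [ 0.8000   0.2800   0.3075]
  [ 0.1875   0.7775   0.4725]
  [ 0.1500   0.0525   0.9475]
(I − A)⁻¹ = adj(I−A) / det(I−A) ≈
  [   1.1238     0.3933     0.4320]
  [   0.2634     1.0922     0.6637]
  [   0.2107     0.0737     1.3310]
x = (I − A)⁻¹ d = adj(I−A)·d / det(I−A), with det(I−A) = 0.711875:
  x_M = (0.8000·40 + 0.2800·80 + 0.3075·80) / 0.711875 = 79.00 / 0.711875 ≈ 110.97
  x_C = (0.1875·40 + 0.7775·80 + 0.4725·80) / 0.711875 = 107.50 / 0.711875 ≈ 151.01
  x_H = (0.1500·40 + 0.0525·80 + 0.9475·80) / 0.711875 = 86.00 / 0.711875 ≈ 120.81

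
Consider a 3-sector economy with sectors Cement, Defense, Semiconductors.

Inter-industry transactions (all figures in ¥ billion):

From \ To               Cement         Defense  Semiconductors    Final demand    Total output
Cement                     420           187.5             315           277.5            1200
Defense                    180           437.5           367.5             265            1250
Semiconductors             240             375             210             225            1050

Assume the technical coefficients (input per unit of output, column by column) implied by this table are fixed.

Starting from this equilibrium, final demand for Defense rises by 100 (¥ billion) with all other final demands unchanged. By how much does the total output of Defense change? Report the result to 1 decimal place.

Technical coefficients a_ij = z_ij / X_j:
  a_CC = 420/1200 = 0.35, a_DC = 180/1200 = 0.15, a_SC = 240/1200 = 0.20
  a_CD = 187.5/1250 = 0.15, a_DD = 437.5/1250 = 0.35, a_SD = 375/1250 = 0.30
  a_CS = 315/1050 = 0.30, a_DS = 367.5/1050 = 0.35, a_SS = 210/1050 = 0.20
I − A =
  [   0.65    -0.15    -0.30]
  [  -0.15     0.65    -0.35]
  [  -0.20    -0.30     0.80]
Cofactors of I−A, C_ij = (−1)^(i+j)·(minor ij) (rows/columns in the sector order above):
  C_11 = (0.65)(0.80) − (-0.35)(-0.30) = 0.4150
  C_12 = −[(-0.15)(0.80) − (-0.35)(-0.20)] = 0.1900
  C_13 = (-0.15)(-0.30) − (0.65)(-0.20) = 0.1750
  C_21 = −[(-0.15)(0.80) − (-0.30)(-0.30)] = 0.2100
  C_22 = (0.65)(0.80) − (-0.30)(-0.20) = 0.4600
  C_23 = −[(0.65)(-0.30) − (-0.15)(-0.20)] = 0.2250
  C_31 = (-0.15)(-0.35) − (-0.30)(0.65) = 0.2475
  C_32 = −[(0.65)(-0.35) − (-0.30)(-0.15)] = 0.2725
  C_33 = (0.65)(0.65) − (-0.15)(-0.15) = 0.4000
det(I−A) = Σ_j (I−A)_1j·C_1j = (0.65)(0.4150) + (-0.15)(0.1900) + (-0.30)(0.1750) = 0.18875
adj(I−A) = Cᵀ =
  [ 0.4150   0.2100   0.2475]
  [ 0.1900   0.4600   0.2725]
  [ 0.1750   0.2250   0.4000]
(I − A)⁻¹ = adj(I−A) / det(I−A) ≈
  [   2.1987     1.1126     1.3113]
  [   1.0066     2.4371     1.4437]
  [   0.9272     1.1921     2.1192]
Δx = (I − A)⁻¹ Δd with Δd having +100 in the Defense component and 0 elsewhere.
So Δx_D = L_DD · (+100), where L_DD = adj(I−A)_DD / det(I−A) = 0.4600 / 0.18875.
Δx_D = 0.4600 × (+100) / 0.18875 = 46.00 / 0.18875 ≈ 243.7.

Δx_D = 243.7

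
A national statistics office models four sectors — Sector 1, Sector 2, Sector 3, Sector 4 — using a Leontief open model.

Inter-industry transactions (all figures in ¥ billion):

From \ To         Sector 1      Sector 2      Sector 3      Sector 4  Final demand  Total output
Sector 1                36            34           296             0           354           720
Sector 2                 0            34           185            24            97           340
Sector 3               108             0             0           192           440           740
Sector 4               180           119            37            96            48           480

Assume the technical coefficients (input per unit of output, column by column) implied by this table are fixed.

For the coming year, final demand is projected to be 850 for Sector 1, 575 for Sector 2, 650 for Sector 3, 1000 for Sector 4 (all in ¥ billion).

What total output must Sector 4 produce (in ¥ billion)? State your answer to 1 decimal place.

x_4 = 2525.3

Technical coefficients a_ij = z_ij / X_j:
  a_11 = 36/720 = 0.05, a_21 = 0/720 = 0.00, a_31 = 108/720 = 0.15, a_41 = 180/720 = 0.25
  a_12 = 34/340 = 0.10, a_22 = 34/340 = 0.10, a_32 = 0/340 = 0.00, a_42 = 119/340 = 0.35
  a_13 = 296/740 = 0.40, a_23 = 185/740 = 0.25, a_33 = 0/740 = 0.00, a_43 = 37/740 = 0.05
  a_14 = 0/480 = 0.00, a_24 = 24/480 = 0.05, a_34 = 192/480 = 0.40, a_44 = 96/480 = 0.20
I − A =
  [   0.95    -0.10    -0.40     0.00]
  [   0.00     0.90    -0.25    -0.05]
  [  -0.15     0.00     1.00    -0.40]
  [  -0.25    -0.35    -0.05     0.80]
Compute the cofactors C_ij = (−1)^(i+j)·(3×3 minor ij) of I−A; the adjugate is their transpose:
adj(I−A) = Cᵀ =
  [ 0.649500   0.134000   0.301250   0.159000]
  [ 0.067875   0.653000   0.197375   0.139500]
  [ 0.195375   0.155000   0.666125   0.342750]
  [ 0.244875   0.337250   0.222125   0.797250]
det(I−A) = Σ_j (I−A)_1j·C_1j = (0.95)(0.649500) + (-0.10)(0.067875) + (-0.40)(0.195375) + (0.00)(0.244875) = 0.5320875
(I − A)⁻¹ = adj(I−A) / det(I−A) ≈
  [   1.2207     0.2518     0.5662     0.2988]
  [   0.1276     1.2272     0.3709     0.2622]
  [   0.3672     0.2913     1.2519     0.6442]
  [   0.4602     0.6338     0.4175     1.4983]
x = (I − A)⁻¹ d = adj(I−A)·d / det(I−A), with det(I−A) = 0.5320875:
  x_1 = (0.649500·850 + 0.134000·575 + 0.301250·650 + 0.159000·1000) / 0.5320875 = 983.9375 / 0.5320875 ≈ 1849.2
  x_2 = (0.067875·850 + 0.653000·575 + 0.197375·650 + 0.139500·1000) / 0.5320875 = 700.9625 / 0.5320875 ≈ 1317.4
  x_3 = (0.195375·850 + 0.155000·575 + 0.666125·650 + 0.342750·1000) / 0.5320875 = 1030.925 / 0.5320875 ≈ 1937.5
  x_4 = (0.244875·850 + 0.337250·575 + 0.222125·650 + 0.797250·1000) / 0.5320875 = 1343.69375 / 0.5320875 ≈ 2525.3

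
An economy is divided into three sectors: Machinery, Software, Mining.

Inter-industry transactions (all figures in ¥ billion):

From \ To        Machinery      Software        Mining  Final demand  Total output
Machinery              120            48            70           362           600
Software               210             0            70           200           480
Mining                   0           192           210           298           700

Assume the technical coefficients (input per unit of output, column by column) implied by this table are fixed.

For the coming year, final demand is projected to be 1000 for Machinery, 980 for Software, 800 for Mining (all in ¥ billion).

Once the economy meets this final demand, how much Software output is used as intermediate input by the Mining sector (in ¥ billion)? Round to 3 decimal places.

Technical coefficients a_ij = z_ij / X_j:
  a_11 = 120/600 = 0.20, a_21 = 210/600 = 0.35, a_31 = 0/600 = 0.00
  a_12 = 48/480 = 0.10, a_22 = 0/480 = 0.00, a_32 = 192/480 = 0.40
  a_13 = 70/700 = 0.10, a_23 = 70/700 = 0.10, a_33 = 210/700 = 0.30
I − A =
  [   0.80    -0.10    -0.10]
  [  -0.35     1.00    -0.10]
  [   0.00    -0.40     0.70]
Cofactors of I−A, C_ij = (−1)^(i+j)·(minor ij) (rows/columns in the sector order above):
  C_11 = (1.00)(0.70) − (-0.10)(-0.40) = 0.6600
  C_12 = −[(-0.35)(0.70) − (-0.10)(0.00)] = 0.2450
  C_13 = (-0.35)(-0.40) − (1.00)(0.00) = 0.1400
  C_21 = −[(-0.10)(0.70) − (-0.10)(-0.40)] = 0.1100
  C_22 = (0.80)(0.70) − (-0.10)(0.00) = 0.5600
  C_23 = −[(0.80)(-0.40) − (-0.10)(0.00)] = 0.3200
  C_31 = (-0.10)(-0.10) − (-0.10)(1.00) = 0.1100
  C_32 = −[(0.80)(-0.10) − (-0.10)(-0.35)] = 0.1150
  C_33 = (0.80)(1.00) − (-0.10)(-0.35) = 0.7650
det(I−A) = Σ_j (I−A)_1j·C_1j = (0.80)(0.6600) + (-0.10)(0.2450) + (-0.10)(0.1400) = 0.4895
adj(I−A) = Cᵀ =
  [ 0.6600   0.1100   0.1100]
  [ 0.2450   0.5600   0.1150]
  [ 0.1400   0.3200   0.7650]
(I − A)⁻¹ = adj(I−A) / det(I−A) ≈
  [   1.3483     0.2247     0.2247]
  [   0.5005     1.1440     0.2349]
  [   0.2860     0.6537     1.5628]
First solve x = (I − A)⁻¹ d = adj(I−A)·d / det(I−A); in particular x_3 = (0.1400·1000 + 0.3200·980 + 0.7650·800) / 0.4895 = 1065.60 / 0.4895 ≈ 2176.91522.
Intermediate flow from 2 to 3: z_23 = a_23 · x_3 = 0.10 × 1065.60 / 0.4895 = 106.56 / 0.4895 ≈ 217.692.

z_23 = 217.692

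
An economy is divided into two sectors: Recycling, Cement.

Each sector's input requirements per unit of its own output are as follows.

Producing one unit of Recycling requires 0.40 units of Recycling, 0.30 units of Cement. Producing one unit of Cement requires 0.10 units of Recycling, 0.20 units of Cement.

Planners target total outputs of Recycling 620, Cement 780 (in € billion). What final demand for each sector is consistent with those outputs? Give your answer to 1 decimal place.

d_1 = 294.0, d_2 = 438.0

I − A =
  [   0.60    -0.10]
  [  -0.30     0.80]
d = (I − A) x:
  d_1 = (+0.60)·620 + (-0.10)·780 = 294.0
  d_2 = (-0.30)·620 + (+0.80)·780 = 438.0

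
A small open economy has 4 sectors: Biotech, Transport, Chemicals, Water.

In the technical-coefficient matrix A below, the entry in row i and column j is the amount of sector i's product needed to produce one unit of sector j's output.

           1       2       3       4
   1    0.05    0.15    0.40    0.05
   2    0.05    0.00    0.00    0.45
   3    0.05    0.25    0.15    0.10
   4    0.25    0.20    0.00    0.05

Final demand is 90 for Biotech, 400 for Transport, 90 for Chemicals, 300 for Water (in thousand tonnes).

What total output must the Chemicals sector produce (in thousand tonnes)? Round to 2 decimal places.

I − A =
  [   0.95    -0.15    -0.40    -0.05]
  [  -0.05     1.00     0.00    -0.45]
  [  -0.05    -0.25     0.85    -0.10]
  [  -0.25    -0.20     0.00     0.95]
Compute the cofactors C_ij = (−1)^(i+j)·(3×3 minor ij) of I−A; the adjugate is their transpose:
adj(I−A) = Cᵀ =
  [ 0.731000   0.232625   0.344000   0.184875]
  [ 0.136000   0.727500   0.064000   0.358500]
  [ 0.109000   0.252875   0.780000   0.207625]
  [ 0.221000   0.214375   0.104000   0.776125]
det(I−A) = Σ_j (I−A)_1j·C_1j = (0.95)(0.731000) + (-0.15)(0.136000) + (-0.40)(0.109000) + (-0.05)(0.221000) = 0.6194
(I − A)⁻¹ = adj(I−A) / det(I−A) ≈
  [   1.1802     0.3756     0.5554     0.2985]
  [   0.2196     1.1745     0.1033     0.5788]
  [   0.1760     0.4083     1.2593     0.3352]
  [   0.3568     0.3461     0.1679     1.2530]
x = (I − A)⁻¹ d = adj(I−A)·d / det(I−A), with det(I−A) = 0.6194:
  x_1 = (0.731000·90 + 0.232625·400 + 0.344000·90 + 0.184875·300) / 0.6194 = 245.2625 / 0.6194 ≈ 395.97
  x_2 = (0.136000·90 + 0.727500·400 + 0.064000·90 + 0.358500·300) / 0.6194 = 416.55 / 0.6194 ≈ 672.51
  x_3 = (0.109000·90 + 0.252875·400 + 0.780000·90 + 0.207625·300) / 0.6194 = 243.4475 / 0.6194 ≈ 393.04
  x_4 = (0.221000·90 + 0.214375·400 + 0.104000·90 + 0.776125·300) / 0.6194 = 347.8375 / 0.6194 ≈ 561.57

x_3 = 393.04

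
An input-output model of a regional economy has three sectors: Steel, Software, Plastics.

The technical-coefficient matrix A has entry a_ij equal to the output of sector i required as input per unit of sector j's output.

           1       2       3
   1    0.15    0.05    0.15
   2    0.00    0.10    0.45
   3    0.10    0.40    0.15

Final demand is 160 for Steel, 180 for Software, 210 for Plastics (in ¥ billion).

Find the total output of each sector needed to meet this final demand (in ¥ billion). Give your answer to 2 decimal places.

x_1 = 301.40, x_2 = 446.26, x_3 = 492.52

I − A =
  [   0.85    -0.05    -0.15]
  [   0.00     0.90    -0.45]
  [  -0.10    -0.40     0.85]
Cofactors of I−A, C_ij = (−1)^(i+j)·(minor ij) (rows/columns in the sector order above):
  C_11 = (0.90)(0.85) − (-0.45)(-0.40) = 0.5850
  C_12 = −[(0.00)(0.85) − (-0.45)(-0.10)] = 0.0450
  C_13 = (0.00)(-0.40) − (0.90)(-0.10) = 0.0900
  C_21 = −[(-0.05)(0.85) − (-0.15)(-0.40)] = 0.1025
  C_22 = (0.85)(0.85) − (-0.15)(-0.10) = 0.7075
  C_23 = −[(0.85)(-0.40) − (-0.05)(-0.10)] = 0.3450
  C_31 = (-0.05)(-0.45) − (-0.15)(0.90) = 0.1575
  C_32 = −[(0.85)(-0.45) − (-0.15)(0.00)] = 0.3825
  C_33 = (0.85)(0.90) − (-0.05)(0.00) = 0.7650
det(I−A) = Σ_j (I−A)_1j·C_1j = (0.85)(0.5850) + (-0.05)(0.0450) + (-0.15)(0.0900) = 0.4815
adj(I−A) = Cᵀ =
  [ 0.5850   0.1025   0.1575]
  [ 0.0450   0.7075   0.3825]
  [ 0.0900   0.3450   0.7650]
(I − A)⁻¹ = adj(I−A) / det(I−A) ≈
  [   1.2150     0.2129     0.3271]
  [   0.0935     1.4694     0.7944]
  [   0.1869     0.7165     1.5888]
x = (I − A)⁻¹ d = adj(I−A)·d / det(I−A), with det(I−A) = 0.4815:
  x_1 = (0.5850·160 + 0.1025·180 + 0.1575·210) / 0.4815 = 145.125 / 0.4815 ≈ 301.40
  x_2 = (0.0450·160 + 0.7075·180 + 0.3825·210) / 0.4815 = 214.875 / 0.4815 ≈ 446.26
  x_3 = (0.0900·160 + 0.3450·180 + 0.7650·210) / 0.4815 = 237.15 / 0.4815 ≈ 492.52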